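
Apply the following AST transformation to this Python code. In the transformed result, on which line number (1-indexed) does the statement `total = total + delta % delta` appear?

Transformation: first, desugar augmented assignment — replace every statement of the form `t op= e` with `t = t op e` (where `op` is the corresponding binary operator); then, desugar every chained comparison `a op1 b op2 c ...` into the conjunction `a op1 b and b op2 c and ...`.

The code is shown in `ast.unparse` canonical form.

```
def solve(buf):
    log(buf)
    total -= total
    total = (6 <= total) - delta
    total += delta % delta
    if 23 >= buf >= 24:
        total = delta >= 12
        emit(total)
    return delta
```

Transformed code:
def solve(buf):
    log(buf)
    total = total - total
    total = (6 <= total) - delta
    total = total + delta % delta
    if 23 >= buf and buf >= 24:
        total = delta >= 12
        emit(total)
    return delta

5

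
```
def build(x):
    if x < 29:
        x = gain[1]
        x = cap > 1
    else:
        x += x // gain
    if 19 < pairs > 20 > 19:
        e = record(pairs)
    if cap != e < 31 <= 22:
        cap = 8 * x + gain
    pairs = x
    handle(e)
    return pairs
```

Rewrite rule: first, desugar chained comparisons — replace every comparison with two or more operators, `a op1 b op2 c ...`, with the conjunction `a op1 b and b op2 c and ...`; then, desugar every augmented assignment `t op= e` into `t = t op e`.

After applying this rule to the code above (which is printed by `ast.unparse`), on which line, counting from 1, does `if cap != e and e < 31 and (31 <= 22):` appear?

9

Transformed code:
def build(x):
    if x < 29:
        x = gain[1]
        x = cap > 1
    else:
        x = x + x // gain
    if 19 < pairs and pairs > 20 and (20 > 19):
        e = record(pairs)
    if cap != e and e < 31 and (31 <= 22):
        cap = 8 * x + gain
    pairs = x
    handle(e)
    return pairs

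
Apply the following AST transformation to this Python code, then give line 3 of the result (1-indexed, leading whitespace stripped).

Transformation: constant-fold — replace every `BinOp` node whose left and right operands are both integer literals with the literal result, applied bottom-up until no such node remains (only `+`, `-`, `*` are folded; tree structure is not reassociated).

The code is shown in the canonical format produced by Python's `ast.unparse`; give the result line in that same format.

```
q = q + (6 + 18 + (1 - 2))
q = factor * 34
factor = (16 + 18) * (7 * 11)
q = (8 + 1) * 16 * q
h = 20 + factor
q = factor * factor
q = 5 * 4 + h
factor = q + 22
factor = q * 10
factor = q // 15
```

factor = 2618

Transformed code:
q = q + 23
q = factor * 34
factor = 2618
q = 144 * q
h = 20 + factor
q = factor * factor
q = 20 + h
factor = q + 22
factor = q * 10
factor = q // 15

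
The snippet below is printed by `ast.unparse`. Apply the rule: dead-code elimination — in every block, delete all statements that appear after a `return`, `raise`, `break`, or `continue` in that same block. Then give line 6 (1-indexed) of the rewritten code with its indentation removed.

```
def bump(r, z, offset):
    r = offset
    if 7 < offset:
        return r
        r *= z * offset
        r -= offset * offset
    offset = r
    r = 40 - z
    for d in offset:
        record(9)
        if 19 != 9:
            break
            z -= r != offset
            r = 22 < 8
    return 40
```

r = 40 - z

Transformed code:
def bump(r, z, offset):
    r = offset
    if 7 < offset:
        return r
    offset = r
    r = 40 - z
    for d in offset:
        record(9)
        if 19 != 9:
            break
    return 40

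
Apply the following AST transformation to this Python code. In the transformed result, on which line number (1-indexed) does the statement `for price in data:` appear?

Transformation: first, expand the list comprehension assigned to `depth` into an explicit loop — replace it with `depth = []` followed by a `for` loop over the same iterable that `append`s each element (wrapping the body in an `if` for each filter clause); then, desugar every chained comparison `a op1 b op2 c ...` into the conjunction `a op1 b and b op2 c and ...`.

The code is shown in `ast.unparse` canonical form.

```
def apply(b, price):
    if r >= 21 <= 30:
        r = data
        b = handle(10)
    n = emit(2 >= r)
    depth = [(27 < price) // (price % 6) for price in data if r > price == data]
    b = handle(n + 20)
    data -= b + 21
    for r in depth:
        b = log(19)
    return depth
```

7

Transformed code:
def apply(b, price):
    if r >= 21 and 21 <= 30:
        r = data
        b = handle(10)
    n = emit(2 >= r)
    depth = []
    for price in data:
        if r > price and price == data:
            depth.append((27 < price) // (price % 6))
    b = handle(n + 20)
    data -= b + 21
    for r in depth:
        b = log(19)
    return depth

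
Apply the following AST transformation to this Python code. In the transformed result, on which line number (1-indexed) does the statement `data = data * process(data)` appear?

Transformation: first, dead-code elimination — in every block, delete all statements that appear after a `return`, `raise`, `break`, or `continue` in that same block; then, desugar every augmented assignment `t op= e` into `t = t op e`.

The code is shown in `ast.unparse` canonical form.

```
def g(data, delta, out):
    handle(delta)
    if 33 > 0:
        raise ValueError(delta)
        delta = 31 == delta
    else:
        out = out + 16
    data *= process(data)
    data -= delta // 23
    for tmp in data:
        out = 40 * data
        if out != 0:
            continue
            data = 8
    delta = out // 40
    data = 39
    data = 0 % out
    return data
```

Transformed code:
def g(data, delta, out):
    handle(delta)
    if 33 > 0:
        raise ValueError(delta)
    else:
        out = out + 16
    data = data * process(data)
    data = data - delta // 23
    for tmp in data:
        out = 40 * data
        if out != 0:
            continue
    delta = out // 40
    data = 39
    data = 0 % out
    return data

7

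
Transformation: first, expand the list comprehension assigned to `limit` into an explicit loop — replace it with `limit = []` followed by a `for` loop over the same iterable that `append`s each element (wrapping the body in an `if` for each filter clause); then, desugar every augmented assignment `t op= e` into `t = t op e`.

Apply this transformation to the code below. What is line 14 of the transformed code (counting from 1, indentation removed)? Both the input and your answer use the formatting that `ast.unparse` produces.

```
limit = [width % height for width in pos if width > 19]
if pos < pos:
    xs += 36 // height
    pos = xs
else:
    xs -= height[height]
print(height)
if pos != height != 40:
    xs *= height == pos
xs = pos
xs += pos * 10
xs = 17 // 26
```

Transformed code:
limit = []
for width in pos:
    if width > 19:
        limit.append(width % height)
if pos < pos:
    xs = xs + 36 // height
    pos = xs
else:
    xs = xs - height[height]
print(height)
if pos != height != 40:
    xs = xs * (height == pos)
xs = pos
xs = xs + pos * 10
xs = 17 // 26

xs = xs + pos * 10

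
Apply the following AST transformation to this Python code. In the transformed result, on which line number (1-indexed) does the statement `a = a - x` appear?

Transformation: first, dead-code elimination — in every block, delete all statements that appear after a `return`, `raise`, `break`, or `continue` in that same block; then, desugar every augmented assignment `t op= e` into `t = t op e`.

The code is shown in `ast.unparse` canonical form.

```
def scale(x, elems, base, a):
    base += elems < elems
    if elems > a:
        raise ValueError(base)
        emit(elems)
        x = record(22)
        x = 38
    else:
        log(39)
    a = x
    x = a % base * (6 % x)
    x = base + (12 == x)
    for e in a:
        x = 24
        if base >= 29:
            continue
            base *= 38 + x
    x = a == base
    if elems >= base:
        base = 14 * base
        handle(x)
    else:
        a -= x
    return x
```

19

Transformed code:
def scale(x, elems, base, a):
    base = base + (elems < elems)
    if elems > a:
        raise ValueError(base)
    else:
        log(39)
    a = x
    x = a % base * (6 % x)
    x = base + (12 == x)
    for e in a:
        x = 24
        if base >= 29:
            continue
    x = a == base
    if elems >= base:
        base = 14 * base
        handle(x)
    else:
        a = a - x
    return x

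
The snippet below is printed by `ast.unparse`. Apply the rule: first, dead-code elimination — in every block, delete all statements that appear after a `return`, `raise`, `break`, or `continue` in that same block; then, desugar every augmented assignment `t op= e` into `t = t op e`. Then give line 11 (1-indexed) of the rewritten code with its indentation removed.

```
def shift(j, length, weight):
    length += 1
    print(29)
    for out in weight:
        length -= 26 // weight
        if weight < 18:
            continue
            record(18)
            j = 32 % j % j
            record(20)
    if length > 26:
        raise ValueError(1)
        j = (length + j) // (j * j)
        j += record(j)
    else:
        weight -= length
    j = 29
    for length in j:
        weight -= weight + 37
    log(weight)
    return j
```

Transformed code:
def shift(j, length, weight):
    length = length + 1
    print(29)
    for out in weight:
        length = length - 26 // weight
        if weight < 18:
            continue
    if length > 26:
        raise ValueError(1)
    else:
        weight = weight - length
    j = 29
    for length in j:
        weight = weight - (weight + 37)
    log(weight)
    return j

weight = weight - length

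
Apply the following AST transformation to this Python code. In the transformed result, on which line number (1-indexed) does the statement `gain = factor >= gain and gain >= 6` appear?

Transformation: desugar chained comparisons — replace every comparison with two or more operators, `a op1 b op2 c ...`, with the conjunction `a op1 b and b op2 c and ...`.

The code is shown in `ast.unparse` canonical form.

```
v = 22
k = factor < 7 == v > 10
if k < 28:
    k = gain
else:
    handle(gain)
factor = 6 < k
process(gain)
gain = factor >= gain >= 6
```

Transformed code:
v = 22
k = factor < 7 and 7 == v and (v > 10)
if k < 28:
    k = gain
else:
    handle(gain)
factor = 6 < k
process(gain)
gain = factor >= gain and gain >= 6

9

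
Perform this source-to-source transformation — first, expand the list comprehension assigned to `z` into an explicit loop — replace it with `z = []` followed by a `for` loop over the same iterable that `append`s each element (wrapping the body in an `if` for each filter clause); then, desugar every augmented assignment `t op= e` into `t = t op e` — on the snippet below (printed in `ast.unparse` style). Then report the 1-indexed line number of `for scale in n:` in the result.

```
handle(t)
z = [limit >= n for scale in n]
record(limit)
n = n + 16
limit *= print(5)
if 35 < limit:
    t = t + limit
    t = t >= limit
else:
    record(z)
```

3

Transformed code:
handle(t)
z = []
for scale in n:
    z.append(limit >= n)
record(limit)
n = n + 16
limit = limit * print(5)
if 35 < limit:
    t = t + limit
    t = t >= limit
else:
    record(z)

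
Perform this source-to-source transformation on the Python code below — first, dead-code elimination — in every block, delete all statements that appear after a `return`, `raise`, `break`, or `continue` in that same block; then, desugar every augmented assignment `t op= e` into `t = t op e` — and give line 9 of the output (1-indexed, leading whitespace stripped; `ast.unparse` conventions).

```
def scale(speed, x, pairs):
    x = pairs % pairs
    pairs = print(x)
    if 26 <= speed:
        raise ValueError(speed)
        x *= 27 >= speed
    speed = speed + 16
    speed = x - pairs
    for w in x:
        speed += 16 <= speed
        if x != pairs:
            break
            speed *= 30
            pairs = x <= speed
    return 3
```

speed = speed + (16 <= speed)

Transformed code:
def scale(speed, x, pairs):
    x = pairs % pairs
    pairs = print(x)
    if 26 <= speed:
        raise ValueError(speed)
    speed = speed + 16
    speed = x - pairs
    for w in x:
        speed = speed + (16 <= speed)
        if x != pairs:
            break
    return 3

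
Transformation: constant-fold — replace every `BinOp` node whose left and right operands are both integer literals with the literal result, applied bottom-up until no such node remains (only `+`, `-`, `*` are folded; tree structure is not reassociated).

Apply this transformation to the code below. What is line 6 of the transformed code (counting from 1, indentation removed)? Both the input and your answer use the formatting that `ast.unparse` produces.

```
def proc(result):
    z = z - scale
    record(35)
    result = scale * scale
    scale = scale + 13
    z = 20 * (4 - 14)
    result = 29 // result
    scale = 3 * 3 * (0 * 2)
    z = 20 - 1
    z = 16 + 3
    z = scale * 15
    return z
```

Transformed code:
def proc(result):
    z = z - scale
    record(35)
    result = scale * scale
    scale = scale + 13
    z = -200
    result = 29 // result
    scale = 0
    z = 19
    z = 19
    z = scale * 15
    return z

z = -200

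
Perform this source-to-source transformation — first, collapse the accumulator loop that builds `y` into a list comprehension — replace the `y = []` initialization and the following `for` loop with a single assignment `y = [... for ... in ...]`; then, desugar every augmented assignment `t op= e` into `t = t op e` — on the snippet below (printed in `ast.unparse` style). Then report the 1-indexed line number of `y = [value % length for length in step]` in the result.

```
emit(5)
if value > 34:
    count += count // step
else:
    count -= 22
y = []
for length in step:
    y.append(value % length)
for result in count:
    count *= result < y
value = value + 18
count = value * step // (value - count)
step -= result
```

6

Transformed code:
emit(5)
if value > 34:
    count = count + count // step
else:
    count = count - 22
y = [value % length for length in step]
for result in count:
    count = count * (result < y)
value = value + 18
count = value * step // (value - count)
step = step - result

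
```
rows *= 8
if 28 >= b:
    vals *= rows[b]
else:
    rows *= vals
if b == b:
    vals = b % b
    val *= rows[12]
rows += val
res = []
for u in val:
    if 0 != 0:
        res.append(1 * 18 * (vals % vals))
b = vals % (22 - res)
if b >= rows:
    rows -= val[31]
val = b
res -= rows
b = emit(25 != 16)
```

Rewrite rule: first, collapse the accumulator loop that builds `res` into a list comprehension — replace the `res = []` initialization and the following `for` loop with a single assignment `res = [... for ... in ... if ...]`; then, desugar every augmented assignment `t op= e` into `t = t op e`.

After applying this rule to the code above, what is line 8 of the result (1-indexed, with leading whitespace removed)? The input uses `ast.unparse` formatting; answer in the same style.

Transformed code:
rows = rows * 8
if 28 >= b:
    vals = vals * rows[b]
else:
    rows = rows * vals
if b == b:
    vals = b % b
    val = val * rows[12]
rows = rows + val
res = [1 * 18 * (vals % vals) for u in val if 0 != 0]
b = vals % (22 - res)
if b >= rows:
    rows = rows - val[31]
val = b
res = res - rows
b = emit(25 != 16)

val = val * rows[12]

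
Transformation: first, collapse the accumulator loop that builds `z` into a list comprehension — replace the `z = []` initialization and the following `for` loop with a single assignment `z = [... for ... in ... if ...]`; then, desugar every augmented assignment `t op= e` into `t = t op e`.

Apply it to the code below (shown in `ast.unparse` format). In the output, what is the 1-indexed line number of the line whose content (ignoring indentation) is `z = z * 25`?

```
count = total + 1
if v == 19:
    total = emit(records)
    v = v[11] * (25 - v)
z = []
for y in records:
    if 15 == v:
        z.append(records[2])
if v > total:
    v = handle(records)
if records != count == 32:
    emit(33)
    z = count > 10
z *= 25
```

Transformed code:
count = total + 1
if v == 19:
    total = emit(records)
    v = v[11] * (25 - v)
z = [records[2] for y in records if 15 == v]
if v > total:
    v = handle(records)
if records != count == 32:
    emit(33)
    z = count > 10
z = z * 25

11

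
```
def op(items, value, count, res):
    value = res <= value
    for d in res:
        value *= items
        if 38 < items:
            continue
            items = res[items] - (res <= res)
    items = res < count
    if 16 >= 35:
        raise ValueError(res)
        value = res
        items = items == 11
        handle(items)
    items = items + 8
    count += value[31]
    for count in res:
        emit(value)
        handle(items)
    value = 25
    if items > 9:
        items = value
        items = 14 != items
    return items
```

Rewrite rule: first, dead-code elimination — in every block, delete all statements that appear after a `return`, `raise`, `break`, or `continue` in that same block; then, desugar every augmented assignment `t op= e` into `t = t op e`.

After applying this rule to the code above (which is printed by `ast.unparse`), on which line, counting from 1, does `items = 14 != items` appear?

18

Transformed code:
def op(items, value, count, res):
    value = res <= value
    for d in res:
        value = value * items
        if 38 < items:
            continue
    items = res < count
    if 16 >= 35:
        raise ValueError(res)
    items = items + 8
    count = count + value[31]
    for count in res:
        emit(value)
        handle(items)
    value = 25
    if items > 9:
        items = value
        items = 14 != items
    return items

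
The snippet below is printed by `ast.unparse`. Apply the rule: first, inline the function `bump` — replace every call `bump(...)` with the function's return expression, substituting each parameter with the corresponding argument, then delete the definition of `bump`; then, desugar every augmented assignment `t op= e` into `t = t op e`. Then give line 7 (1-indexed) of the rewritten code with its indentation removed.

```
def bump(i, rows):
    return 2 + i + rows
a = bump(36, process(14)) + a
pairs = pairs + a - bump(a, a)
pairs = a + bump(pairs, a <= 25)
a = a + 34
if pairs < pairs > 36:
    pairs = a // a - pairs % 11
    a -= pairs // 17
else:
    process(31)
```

a = a - pairs // 17

Transformed code:
a = 2 + 36 + process(14) + a
pairs = pairs + a - (2 + a + a)
pairs = a + (2 + pairs + (a <= 25))
a = a + 34
if pairs < pairs > 36:
    pairs = a // a - pairs % 11
    a = a - pairs // 17
else:
    process(31)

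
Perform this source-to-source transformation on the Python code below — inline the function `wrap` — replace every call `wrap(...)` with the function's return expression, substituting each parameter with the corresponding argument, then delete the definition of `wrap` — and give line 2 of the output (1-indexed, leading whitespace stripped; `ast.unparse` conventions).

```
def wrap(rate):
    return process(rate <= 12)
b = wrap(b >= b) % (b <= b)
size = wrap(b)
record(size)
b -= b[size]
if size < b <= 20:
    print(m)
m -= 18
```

size = process(b <= 12)

Transformed code:
b = process((b >= b) <= 12) % (b <= b)
size = process(b <= 12)
record(size)
b -= b[size]
if size < b <= 20:
    print(m)
m -= 18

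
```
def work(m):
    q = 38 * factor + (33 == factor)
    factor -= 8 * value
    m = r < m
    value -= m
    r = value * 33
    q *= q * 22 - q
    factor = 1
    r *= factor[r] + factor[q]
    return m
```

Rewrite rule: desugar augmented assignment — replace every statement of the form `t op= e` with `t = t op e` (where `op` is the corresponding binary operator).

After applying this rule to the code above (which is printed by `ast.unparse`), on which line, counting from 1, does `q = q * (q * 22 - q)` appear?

7

Transformed code:
def work(m):
    q = 38 * factor + (33 == factor)
    factor = factor - 8 * value
    m = r < m
    value = value - m
    r = value * 33
    q = q * (q * 22 - q)
    factor = 1
    r = r * (factor[r] + factor[q])
    return m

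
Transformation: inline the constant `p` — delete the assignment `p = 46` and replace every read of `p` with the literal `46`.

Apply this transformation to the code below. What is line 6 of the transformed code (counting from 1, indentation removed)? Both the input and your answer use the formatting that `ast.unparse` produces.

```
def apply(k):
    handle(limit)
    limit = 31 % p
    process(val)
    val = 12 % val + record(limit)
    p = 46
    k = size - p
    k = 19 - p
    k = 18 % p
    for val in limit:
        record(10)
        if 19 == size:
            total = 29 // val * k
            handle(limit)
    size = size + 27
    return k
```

k = size - 46

Transformed code:
def apply(k):
    handle(limit)
    limit = 31 % 46
    process(val)
    val = 12 % val + record(limit)
    k = size - 46
    k = 19 - 46
    k = 18 % 46
    for val in limit:
        record(10)
        if 19 == size:
            total = 29 // val * k
            handle(limit)
    size = size + 27
    return k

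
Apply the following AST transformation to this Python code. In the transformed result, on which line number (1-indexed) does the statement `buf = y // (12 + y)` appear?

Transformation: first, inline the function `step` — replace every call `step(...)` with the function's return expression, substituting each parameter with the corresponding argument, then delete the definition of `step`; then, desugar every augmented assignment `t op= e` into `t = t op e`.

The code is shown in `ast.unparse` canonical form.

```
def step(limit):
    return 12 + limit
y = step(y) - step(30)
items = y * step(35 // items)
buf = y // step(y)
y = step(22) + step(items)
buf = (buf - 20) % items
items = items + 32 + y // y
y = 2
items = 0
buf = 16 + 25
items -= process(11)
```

3

Transformed code:
y = 12 + y - (12 + 30)
items = y * (12 + 35 // items)
buf = y // (12 + y)
y = 12 + 22 + (12 + items)
buf = (buf - 20) % items
items = items + 32 + y // y
y = 2
items = 0
buf = 16 + 25
items = items - process(11)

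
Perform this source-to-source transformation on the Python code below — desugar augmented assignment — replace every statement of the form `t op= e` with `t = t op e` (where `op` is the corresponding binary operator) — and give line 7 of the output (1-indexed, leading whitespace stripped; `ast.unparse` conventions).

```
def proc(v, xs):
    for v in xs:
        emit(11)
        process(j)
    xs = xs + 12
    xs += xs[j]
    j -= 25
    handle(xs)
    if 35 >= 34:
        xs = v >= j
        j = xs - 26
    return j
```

Transformed code:
def proc(v, xs):
    for v in xs:
        emit(11)
        process(j)
    xs = xs + 12
    xs = xs + xs[j]
    j = j - 25
    handle(xs)
    if 35 >= 34:
        xs = v >= j
        j = xs - 26
    return j

j = j - 25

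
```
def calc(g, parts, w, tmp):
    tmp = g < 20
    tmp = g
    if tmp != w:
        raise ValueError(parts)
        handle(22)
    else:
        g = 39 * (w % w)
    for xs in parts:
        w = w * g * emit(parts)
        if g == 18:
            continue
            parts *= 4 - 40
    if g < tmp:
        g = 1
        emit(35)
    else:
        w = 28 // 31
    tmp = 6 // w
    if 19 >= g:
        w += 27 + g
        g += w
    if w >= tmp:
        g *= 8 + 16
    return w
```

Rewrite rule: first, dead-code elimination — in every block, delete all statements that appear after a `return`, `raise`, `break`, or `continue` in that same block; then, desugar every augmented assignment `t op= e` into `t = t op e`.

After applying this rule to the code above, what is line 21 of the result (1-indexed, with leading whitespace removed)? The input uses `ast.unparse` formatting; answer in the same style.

Transformed code:
def calc(g, parts, w, tmp):
    tmp = g < 20
    tmp = g
    if tmp != w:
        raise ValueError(parts)
    else:
        g = 39 * (w % w)
    for xs in parts:
        w = w * g * emit(parts)
        if g == 18:
            continue
    if g < tmp:
        g = 1
        emit(35)
    else:
        w = 28 // 31
    tmp = 6 // w
    if 19 >= g:
        w = w + (27 + g)
        g = g + w
    if w >= tmp:
        g = g * (8 + 16)
    return w

if w >= tmp:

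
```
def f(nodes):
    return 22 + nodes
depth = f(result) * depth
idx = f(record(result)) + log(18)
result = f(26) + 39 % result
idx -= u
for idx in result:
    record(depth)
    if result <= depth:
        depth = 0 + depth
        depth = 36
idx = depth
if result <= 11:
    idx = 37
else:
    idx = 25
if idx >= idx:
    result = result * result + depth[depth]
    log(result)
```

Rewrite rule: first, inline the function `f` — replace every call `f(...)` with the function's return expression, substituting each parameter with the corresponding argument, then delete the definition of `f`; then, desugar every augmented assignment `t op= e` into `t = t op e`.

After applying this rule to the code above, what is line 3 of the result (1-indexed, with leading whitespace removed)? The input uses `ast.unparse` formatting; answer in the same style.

Transformed code:
depth = (22 + result) * depth
idx = 22 + record(result) + log(18)
result = 22 + 26 + 39 % result
idx = idx - u
for idx in result:
    record(depth)
    if result <= depth:
        depth = 0 + depth
        depth = 36
idx = depth
if result <= 11:
    idx = 37
else:
    idx = 25
if idx >= idx:
    result = result * result + depth[depth]
    log(result)

result = 22 + 26 + 39 % result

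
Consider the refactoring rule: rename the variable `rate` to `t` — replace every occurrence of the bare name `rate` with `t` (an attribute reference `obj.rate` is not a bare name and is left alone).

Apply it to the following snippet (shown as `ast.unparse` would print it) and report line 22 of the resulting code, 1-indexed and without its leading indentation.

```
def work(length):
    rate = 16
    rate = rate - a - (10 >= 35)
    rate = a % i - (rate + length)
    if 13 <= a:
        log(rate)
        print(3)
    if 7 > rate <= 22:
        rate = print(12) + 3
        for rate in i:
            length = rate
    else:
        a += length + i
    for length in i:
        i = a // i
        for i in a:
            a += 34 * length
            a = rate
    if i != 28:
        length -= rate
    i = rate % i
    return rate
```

Transformed code:
def work(length):
    t = 16
    t = t - a - (10 >= 35)
    t = a % i - (t + length)
    if 13 <= a:
        log(t)
        print(3)
    if 7 > t <= 22:
        t = print(12) + 3
        for t in i:
            length = t
    else:
        a += length + i
    for length in i:
        i = a // i
        for i in a:
            a += 34 * length
            a = t
    if i != 28:
        length -= t
    i = t % i
    return t

return t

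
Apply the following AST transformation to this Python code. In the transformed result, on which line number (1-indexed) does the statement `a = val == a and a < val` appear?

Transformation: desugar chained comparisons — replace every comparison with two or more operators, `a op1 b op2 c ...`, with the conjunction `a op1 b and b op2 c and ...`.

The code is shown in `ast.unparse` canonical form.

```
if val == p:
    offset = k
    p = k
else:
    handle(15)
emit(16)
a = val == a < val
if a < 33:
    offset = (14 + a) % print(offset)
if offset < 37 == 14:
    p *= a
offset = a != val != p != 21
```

7

Transformed code:
if val == p:
    offset = k
    p = k
else:
    handle(15)
emit(16)
a = val == a and a < val
if a < 33:
    offset = (14 + a) % print(offset)
if offset < 37 and 37 == 14:
    p *= a
offset = a != val and val != p and (p != 21)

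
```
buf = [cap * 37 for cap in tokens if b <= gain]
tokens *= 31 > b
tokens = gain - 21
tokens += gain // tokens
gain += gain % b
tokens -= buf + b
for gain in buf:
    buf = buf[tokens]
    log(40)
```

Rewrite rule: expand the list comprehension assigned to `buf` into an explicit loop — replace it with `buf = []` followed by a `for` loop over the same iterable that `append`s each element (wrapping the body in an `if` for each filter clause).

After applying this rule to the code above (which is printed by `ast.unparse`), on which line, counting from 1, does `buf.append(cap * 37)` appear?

4

Transformed code:
buf = []
for cap in tokens:
    if b <= gain:
        buf.append(cap * 37)
tokens *= 31 > b
tokens = gain - 21
tokens += gain // tokens
gain += gain % b
tokens -= buf + b
for gain in buf:
    buf = buf[tokens]
    log(40)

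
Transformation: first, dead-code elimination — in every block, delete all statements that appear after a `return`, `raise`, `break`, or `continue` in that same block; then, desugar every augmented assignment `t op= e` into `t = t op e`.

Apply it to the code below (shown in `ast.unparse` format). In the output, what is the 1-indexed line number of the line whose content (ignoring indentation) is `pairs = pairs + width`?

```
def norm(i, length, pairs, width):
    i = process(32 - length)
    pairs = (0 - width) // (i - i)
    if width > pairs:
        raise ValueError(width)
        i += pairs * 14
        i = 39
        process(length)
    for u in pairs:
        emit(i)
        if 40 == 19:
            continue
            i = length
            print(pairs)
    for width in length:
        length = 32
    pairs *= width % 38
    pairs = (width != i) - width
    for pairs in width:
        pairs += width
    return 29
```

15

Transformed code:
def norm(i, length, pairs, width):
    i = process(32 - length)
    pairs = (0 - width) // (i - i)
    if width > pairs:
        raise ValueError(width)
    for u in pairs:
        emit(i)
        if 40 == 19:
            continue
    for width in length:
        length = 32
    pairs = pairs * (width % 38)
    pairs = (width != i) - width
    for pairs in width:
        pairs = pairs + width
    return 29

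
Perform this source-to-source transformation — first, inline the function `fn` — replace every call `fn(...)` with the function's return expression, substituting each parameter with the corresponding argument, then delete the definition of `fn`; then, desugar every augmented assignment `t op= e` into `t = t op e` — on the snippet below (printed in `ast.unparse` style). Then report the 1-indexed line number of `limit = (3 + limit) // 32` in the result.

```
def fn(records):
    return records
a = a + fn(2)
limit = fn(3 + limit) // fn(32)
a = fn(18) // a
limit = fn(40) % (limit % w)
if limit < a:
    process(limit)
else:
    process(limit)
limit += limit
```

Transformed code:
a = a + 2
limit = (3 + limit) // 32
a = 18 // a
limit = 40 % (limit % w)
if limit < a:
    process(limit)
else:
    process(limit)
limit = limit + limit

2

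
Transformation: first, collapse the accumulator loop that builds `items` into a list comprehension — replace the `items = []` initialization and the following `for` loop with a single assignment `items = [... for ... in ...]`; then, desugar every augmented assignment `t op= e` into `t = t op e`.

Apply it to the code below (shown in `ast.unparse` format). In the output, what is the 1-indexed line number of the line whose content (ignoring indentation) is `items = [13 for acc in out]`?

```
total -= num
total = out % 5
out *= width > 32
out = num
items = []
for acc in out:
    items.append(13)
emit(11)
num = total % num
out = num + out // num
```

5

Transformed code:
total = total - num
total = out % 5
out = out * (width > 32)
out = num
items = [13 for acc in out]
emit(11)
num = total % num
out = num + out // num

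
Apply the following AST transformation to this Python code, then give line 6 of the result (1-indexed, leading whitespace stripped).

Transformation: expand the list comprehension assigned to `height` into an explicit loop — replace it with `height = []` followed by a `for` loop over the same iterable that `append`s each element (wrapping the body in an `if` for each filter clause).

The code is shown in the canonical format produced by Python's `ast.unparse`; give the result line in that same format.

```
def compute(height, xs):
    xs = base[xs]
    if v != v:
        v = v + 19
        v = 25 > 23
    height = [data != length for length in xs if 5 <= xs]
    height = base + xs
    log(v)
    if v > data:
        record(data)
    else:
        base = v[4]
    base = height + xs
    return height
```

Transformed code:
def compute(height, xs):
    xs = base[xs]
    if v != v:
        v = v + 19
        v = 25 > 23
    height = []
    for length in xs:
        if 5 <= xs:
            height.append(data != length)
    height = base + xs
    log(v)
    if v > data:
        record(data)
    else:
        base = v[4]
    base = height + xs
    return height

height = []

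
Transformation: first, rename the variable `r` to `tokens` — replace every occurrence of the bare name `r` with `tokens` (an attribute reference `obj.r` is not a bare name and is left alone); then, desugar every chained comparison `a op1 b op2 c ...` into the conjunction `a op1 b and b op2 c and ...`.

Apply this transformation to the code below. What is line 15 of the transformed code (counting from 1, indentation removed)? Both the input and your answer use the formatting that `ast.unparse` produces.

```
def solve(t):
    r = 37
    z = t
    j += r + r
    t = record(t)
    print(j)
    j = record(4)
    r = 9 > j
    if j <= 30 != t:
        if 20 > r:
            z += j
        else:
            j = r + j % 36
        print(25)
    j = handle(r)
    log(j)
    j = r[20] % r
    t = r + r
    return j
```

Transformed code:
def solve(t):
    tokens = 37
    z = t
    j += tokens + tokens
    t = record(t)
    print(j)
    j = record(4)
    tokens = 9 > j
    if j <= 30 and 30 != t:
        if 20 > tokens:
            z += j
        else:
            j = tokens + j % 36
        print(25)
    j = handle(tokens)
    log(j)
    j = tokens[20] % tokens
    t = tokens + tokens
    return j

j = handle(tokens)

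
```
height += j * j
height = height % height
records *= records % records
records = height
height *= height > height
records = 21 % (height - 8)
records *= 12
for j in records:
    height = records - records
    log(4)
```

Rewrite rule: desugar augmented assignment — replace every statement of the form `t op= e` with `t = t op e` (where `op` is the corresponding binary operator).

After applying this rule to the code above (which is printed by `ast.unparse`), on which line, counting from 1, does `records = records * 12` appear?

7

Transformed code:
height = height + j * j
height = height % height
records = records * (records % records)
records = height
height = height * (height > height)
records = 21 % (height - 8)
records = records * 12
for j in records:
    height = records - records
    log(4)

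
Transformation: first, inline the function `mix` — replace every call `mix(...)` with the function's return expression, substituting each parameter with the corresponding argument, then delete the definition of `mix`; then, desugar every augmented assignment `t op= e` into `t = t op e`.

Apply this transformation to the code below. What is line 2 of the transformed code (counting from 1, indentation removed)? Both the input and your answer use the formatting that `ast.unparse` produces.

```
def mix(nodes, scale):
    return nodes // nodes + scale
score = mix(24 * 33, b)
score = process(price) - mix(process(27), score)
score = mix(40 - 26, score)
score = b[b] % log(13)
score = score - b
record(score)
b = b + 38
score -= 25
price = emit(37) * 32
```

Transformed code:
score = 24 * 33 // (24 * 33) + b
score = process(price) - (process(27) // process(27) + score)
score = (40 - 26) // (40 - 26) + score
score = b[b] % log(13)
score = score - b
record(score)
b = b + 38
score = score - 25
price = emit(37) * 32

score = process(price) - (process(27) // process(27) + score)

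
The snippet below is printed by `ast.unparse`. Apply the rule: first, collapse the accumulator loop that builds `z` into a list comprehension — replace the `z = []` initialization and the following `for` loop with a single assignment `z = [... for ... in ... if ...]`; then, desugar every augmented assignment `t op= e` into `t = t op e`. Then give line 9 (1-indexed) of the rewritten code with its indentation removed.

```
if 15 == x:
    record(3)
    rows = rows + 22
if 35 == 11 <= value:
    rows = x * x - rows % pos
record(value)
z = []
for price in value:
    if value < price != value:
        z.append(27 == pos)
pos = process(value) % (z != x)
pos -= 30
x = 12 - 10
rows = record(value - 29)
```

pos = pos - 30

Transformed code:
if 15 == x:
    record(3)
    rows = rows + 22
if 35 == 11 <= value:
    rows = x * x - rows % pos
record(value)
z = [27 == pos for price in value if value < price != value]
pos = process(value) % (z != x)
pos = pos - 30
x = 12 - 10
rows = record(value - 29)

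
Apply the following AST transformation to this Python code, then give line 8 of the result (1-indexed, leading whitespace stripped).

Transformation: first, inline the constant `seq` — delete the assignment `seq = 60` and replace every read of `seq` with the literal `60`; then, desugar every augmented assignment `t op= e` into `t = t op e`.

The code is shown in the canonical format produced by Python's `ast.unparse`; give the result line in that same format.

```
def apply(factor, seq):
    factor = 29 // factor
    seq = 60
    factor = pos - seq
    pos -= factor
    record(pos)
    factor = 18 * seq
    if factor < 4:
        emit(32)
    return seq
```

Transformed code:
def apply(factor, seq):
    factor = 29 // factor
    factor = pos - 60
    pos = pos - factor
    record(pos)
    factor = 18 * 60
    if factor < 4:
        emit(32)
    return 60

emit(32)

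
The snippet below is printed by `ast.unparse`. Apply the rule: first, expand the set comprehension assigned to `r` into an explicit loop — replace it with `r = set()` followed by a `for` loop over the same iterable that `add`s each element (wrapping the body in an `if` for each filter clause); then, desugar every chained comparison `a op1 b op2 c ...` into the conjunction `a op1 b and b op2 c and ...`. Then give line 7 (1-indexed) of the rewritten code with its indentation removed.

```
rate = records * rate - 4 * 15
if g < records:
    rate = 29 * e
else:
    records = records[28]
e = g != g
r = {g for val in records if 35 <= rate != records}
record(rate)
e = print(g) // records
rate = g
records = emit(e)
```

r = set()

Transformed code:
rate = records * rate - 4 * 15
if g < records:
    rate = 29 * e
else:
    records = records[28]
e = g != g
r = set()
for val in records:
    if 35 <= rate and rate != records:
        r.add(g)
record(rate)
e = print(g) // records
rate = g
records = emit(e)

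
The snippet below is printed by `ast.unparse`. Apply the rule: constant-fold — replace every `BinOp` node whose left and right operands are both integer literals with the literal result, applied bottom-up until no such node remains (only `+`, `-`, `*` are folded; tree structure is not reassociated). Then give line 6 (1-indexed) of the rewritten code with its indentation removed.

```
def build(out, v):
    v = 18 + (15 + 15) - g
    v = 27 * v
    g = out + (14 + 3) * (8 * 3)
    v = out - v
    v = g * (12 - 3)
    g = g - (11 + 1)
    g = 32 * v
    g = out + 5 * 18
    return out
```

v = g * 9

Transformed code:
def build(out, v):
    v = 48 - g
    v = 27 * v
    g = out + 408
    v = out - v
    v = g * 9
    g = g - 12
    g = 32 * v
    g = out + 90
    return out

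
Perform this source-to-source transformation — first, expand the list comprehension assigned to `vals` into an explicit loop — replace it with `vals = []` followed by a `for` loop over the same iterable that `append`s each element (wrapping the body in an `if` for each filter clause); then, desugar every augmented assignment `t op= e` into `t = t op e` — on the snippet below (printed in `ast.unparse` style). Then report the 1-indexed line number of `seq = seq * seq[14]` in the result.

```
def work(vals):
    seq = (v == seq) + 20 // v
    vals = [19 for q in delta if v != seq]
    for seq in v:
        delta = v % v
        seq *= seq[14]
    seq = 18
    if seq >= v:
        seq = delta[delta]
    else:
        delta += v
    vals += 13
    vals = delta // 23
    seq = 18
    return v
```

Transformed code:
def work(vals):
    seq = (v == seq) + 20 // v
    vals = []
    for q in delta:
        if v != seq:
            vals.append(19)
    for seq in v:
        delta = v % v
        seq = seq * seq[14]
    seq = 18
    if seq >= v:
        seq = delta[delta]
    else:
        delta = delta + v
    vals = vals + 13
    vals = delta // 23
    seq = 18
    return v

9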